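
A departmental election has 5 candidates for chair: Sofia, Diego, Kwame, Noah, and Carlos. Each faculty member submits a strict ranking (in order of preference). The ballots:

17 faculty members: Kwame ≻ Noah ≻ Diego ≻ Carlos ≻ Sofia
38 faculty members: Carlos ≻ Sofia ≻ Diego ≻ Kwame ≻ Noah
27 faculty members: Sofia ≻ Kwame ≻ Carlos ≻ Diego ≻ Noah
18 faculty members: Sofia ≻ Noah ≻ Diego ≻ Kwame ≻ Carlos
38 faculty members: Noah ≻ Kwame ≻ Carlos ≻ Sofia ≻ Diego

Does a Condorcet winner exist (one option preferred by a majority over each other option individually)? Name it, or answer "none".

none

Checking pairwise contests:
Carlos beats Sofia 93–45.
Sofia beats Diego 121–17.
Sofia beats Kwame 83–55.
Sofia beats Noah 83–55.
Kwame beats Carlos 100–38.
Every option loses at least one head-to-head, so there is no Condorcet winner.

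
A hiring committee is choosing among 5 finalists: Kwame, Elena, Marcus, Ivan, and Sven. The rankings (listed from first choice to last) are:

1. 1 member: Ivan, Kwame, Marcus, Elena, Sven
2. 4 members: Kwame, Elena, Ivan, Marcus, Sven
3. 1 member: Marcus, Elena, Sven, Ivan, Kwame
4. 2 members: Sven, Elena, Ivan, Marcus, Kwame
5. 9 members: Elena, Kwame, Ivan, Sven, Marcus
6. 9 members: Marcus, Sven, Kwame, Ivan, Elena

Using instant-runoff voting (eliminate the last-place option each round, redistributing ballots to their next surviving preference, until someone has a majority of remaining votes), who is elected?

Elena

Round 1: Kwame 4, Elena 9, Marcus 10, Ivan 1, Sven 2. Eliminate Ivan.
Round 2: Kwame 5, Elena 9, Marcus 10, Sven 2. Eliminate Sven.
Round 3: Kwame 5, Elena 11, Marcus 10. Eliminate Kwame.
Round 4: Elena 15, Marcus 11. Elena has a majority.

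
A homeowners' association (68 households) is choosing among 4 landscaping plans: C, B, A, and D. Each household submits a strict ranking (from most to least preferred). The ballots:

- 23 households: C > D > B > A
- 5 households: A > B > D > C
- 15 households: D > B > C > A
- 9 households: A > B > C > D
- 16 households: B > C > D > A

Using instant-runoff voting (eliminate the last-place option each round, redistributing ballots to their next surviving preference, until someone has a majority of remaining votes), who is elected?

Round 1: C 23, B 16, A 14, D 15. Eliminate A.
Round 2: C 23, B 30, D 15. Eliminate D.
Round 3: C 23, B 45. B has a majority.

B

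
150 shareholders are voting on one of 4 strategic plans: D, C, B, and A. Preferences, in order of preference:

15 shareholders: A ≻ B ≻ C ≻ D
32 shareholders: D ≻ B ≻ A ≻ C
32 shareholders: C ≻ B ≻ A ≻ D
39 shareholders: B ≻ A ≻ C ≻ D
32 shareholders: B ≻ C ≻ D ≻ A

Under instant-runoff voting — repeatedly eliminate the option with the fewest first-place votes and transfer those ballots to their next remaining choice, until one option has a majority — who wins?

Round 1: D 32, C 32, B 71, A 15. Eliminate A.
Round 2: D 32, C 32, B 86. B has a majority.

B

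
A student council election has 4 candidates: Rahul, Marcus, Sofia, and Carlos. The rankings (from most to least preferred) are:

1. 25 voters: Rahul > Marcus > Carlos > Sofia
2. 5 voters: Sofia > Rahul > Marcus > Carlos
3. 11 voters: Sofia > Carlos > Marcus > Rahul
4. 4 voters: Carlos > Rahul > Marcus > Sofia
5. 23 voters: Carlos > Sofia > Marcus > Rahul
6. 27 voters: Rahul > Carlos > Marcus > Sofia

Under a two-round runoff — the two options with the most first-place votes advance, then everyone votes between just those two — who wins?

Rahul

Round 1 first-place votes: Rahul 52, Marcus 0, Sofia 16, Carlos 27.
Rahul and Carlos advance.
Runoff: Rahul is preferred to Carlos by 57 voters; Carlos by 38.
Rahul wins the runoff.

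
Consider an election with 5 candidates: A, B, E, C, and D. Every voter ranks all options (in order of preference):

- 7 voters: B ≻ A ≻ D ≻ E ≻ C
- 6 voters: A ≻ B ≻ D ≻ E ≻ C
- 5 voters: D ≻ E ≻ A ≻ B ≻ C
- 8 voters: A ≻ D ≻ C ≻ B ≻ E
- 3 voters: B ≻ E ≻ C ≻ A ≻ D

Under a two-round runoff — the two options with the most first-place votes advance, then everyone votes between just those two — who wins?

A

Round 1 first-place votes: A 14, B 10, E 0, C 0, D 5.
A and B advance.
Runoff: A is preferred to B by 19 voters; B by 10.
A wins the runoff.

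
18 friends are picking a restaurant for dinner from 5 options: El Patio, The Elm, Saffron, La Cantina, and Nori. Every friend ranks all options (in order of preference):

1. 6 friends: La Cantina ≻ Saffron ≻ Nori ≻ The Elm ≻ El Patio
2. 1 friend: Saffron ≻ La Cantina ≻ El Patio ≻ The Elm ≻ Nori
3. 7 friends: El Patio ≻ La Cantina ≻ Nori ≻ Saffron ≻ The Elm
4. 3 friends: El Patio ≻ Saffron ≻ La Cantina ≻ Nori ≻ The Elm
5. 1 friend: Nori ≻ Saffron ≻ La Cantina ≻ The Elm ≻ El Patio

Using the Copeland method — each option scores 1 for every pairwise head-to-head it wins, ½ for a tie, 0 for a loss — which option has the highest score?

El Patio: beats The Elm, Saffron, La Cantina, and Nori → score 4.
The Elm: loses to El Patio, Saffron, La Cantina, and Nori → score 0.
Saffron: beats The Elm and Nori; loses to El Patio and La Cantina → score 2.
La Cantina: beats The Elm, Saffron, and Nori; loses to El Patio → score 3.
Nori: beats The Elm; loses to El Patio, Saffron, and La Cantina → score 1.
El Patio has the best pairwise record.

El Patio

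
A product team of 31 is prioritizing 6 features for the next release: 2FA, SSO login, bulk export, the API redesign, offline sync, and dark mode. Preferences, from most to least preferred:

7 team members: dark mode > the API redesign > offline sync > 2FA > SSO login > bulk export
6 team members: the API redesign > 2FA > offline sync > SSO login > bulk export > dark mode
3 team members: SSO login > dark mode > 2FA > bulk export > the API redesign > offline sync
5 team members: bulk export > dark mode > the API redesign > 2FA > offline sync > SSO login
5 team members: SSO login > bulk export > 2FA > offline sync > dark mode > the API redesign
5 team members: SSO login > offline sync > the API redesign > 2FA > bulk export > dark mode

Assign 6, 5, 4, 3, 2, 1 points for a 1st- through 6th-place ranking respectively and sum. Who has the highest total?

the API redesign

2FA: 7·3 + 6·5 + 3·4 + 5·3 + 5·4 + 5·3 = 113
SSO login: 7·2 + 6·3 + 3·6 + 5·1 + 5·6 + 5·6 = 115
bulk export: 7·1 + 6·2 + 3·3 + 5·6 + 5·5 + 5·2 = 93
the API redesign: 7·5 + 6·6 + 3·2 + 5·4 + 5·1 + 5·4 = 122
offline sync: 7·4 + 6·4 + 3·1 + 5·2 + 5·3 + 5·5 = 105
dark mode: 7·6 + 6·1 + 3·5 + 5·5 + 5·2 + 5·1 = 103
the API redesign has the highest Borda score (122).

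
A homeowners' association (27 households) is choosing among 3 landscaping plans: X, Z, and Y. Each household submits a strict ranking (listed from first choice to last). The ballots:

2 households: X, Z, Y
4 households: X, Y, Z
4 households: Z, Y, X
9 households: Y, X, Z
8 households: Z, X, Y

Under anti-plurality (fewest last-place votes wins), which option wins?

X

Last-place votes: X 4, Z 13, Y 10.
X is ranked last by the fewest voters, so X wins.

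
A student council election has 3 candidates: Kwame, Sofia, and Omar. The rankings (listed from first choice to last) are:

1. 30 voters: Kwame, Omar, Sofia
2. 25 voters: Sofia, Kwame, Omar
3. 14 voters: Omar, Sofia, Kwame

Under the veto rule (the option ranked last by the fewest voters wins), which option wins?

Kwame

Last-place votes: Kwame 14, Sofia 30, Omar 25.
Kwame is ranked last by the fewest voters, so Kwame wins.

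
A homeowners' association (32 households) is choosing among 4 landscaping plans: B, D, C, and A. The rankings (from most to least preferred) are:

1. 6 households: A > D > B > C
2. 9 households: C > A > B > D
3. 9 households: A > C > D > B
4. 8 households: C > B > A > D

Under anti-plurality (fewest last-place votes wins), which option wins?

Last-place votes: B 9, D 17, C 6, A 0.
A is ranked last by the fewest voters, so A wins.

A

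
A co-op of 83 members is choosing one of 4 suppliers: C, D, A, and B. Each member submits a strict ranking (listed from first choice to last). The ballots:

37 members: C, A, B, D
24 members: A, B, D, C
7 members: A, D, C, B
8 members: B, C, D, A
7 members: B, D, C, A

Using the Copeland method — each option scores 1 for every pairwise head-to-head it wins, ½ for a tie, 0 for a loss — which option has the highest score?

C: beats D, A, and B → score 3.
D: loses to C, A, and B → score 0.
A: beats D and B; loses to C → score 2.
B: beats D; loses to C and A → score 1.
C has the best pairwise record.

C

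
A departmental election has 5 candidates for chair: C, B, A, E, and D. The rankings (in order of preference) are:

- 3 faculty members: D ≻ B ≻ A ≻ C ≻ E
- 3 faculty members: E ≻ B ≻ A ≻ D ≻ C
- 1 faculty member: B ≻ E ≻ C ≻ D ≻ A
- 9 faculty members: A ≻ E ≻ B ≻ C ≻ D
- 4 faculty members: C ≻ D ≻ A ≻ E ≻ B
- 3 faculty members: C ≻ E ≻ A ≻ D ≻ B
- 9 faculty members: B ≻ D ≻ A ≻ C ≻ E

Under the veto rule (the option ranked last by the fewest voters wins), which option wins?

Last-place votes: C 3, B 7, A 1, E 12, D 9.
A is ranked last by the fewest voters, so A wins.

A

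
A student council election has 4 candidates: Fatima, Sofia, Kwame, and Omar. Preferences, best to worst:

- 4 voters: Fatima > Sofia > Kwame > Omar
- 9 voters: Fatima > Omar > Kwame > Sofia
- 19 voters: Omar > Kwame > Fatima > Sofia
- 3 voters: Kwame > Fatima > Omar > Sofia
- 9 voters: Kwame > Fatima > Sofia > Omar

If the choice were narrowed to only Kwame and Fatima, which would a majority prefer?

Kwame

Voters preferring Kwame to Fatima: 31; preferring Fatima to Kwame: 13.
Kwame wins the head-to-head.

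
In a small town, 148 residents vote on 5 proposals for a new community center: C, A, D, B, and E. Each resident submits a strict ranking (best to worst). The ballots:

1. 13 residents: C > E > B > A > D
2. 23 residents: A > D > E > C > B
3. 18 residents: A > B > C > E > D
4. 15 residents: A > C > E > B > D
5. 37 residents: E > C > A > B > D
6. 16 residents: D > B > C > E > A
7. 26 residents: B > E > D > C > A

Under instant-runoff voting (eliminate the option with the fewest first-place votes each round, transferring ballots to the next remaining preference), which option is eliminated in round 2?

Round 1: C 13, A 56, D 16, B 26, E 37. Eliminate C.
Round 2: A 56, D 16, B 26, E 50. Eliminate D.

D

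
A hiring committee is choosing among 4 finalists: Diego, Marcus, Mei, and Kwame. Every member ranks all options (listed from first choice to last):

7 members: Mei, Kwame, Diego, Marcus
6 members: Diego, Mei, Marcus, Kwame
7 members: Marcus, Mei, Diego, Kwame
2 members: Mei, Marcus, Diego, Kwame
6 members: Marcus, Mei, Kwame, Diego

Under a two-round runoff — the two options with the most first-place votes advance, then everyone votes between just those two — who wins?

Mei

Round 1 first-place votes: Diego 6, Marcus 13, Mei 9, Kwame 0.
Marcus and Mei advance.
Runoff: Marcus is preferred to Mei by 13 voters; Mei by 15.
Mei wins the runoff.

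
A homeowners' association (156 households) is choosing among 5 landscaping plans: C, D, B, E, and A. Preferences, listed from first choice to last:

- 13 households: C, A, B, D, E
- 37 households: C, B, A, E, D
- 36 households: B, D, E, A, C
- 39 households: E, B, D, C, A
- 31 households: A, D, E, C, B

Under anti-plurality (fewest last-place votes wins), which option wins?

E

Last-place votes: C 36, D 37, B 31, E 13, A 39.
E is ranked last by the fewest voters, so E wins.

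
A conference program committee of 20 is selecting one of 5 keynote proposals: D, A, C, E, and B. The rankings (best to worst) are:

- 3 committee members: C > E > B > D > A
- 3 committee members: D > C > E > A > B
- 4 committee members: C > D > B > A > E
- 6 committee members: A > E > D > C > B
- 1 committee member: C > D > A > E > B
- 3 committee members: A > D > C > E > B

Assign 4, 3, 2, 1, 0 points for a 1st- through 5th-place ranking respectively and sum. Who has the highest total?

D: 3·1 + 3·4 + 4·3 + 6·2 + 1·3 + 3·3 = 51
A: 3·0 + 3·1 + 4·1 + 6·4 + 1·2 + 3·4 = 45
C: 3·4 + 3·3 + 4·4 + 6·1 + 1·4 + 3·2 = 53
E: 3·3 + 3·2 + 4·0 + 6·3 + 1·1 + 3·1 = 37
B: 3·2 + 3·0 + 4·2 + 6·0 + 1·0 + 3·0 = 14
C has the highest Borda score (53).

C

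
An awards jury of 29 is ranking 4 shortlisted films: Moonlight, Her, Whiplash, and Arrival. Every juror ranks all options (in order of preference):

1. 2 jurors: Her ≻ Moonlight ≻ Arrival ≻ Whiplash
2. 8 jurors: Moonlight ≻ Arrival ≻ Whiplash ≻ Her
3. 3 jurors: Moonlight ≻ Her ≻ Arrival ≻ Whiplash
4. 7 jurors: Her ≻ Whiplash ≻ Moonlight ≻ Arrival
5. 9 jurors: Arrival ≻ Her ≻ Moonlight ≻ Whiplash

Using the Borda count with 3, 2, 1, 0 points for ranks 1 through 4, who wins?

Moonlight: 2·2 + 8·3 + 3·3 + 7·1 + 9·1 = 53
Her: 2·3 + 8·0 + 3·2 + 7·3 + 9·2 = 51
Whiplash: 2·0 + 8·1 + 3·0 + 7·2 + 9·0 = 22
Arrival: 2·1 + 8·2 + 3·1 + 7·0 + 9·3 = 48
Moonlight has the highest Borda score (53).

Moonlight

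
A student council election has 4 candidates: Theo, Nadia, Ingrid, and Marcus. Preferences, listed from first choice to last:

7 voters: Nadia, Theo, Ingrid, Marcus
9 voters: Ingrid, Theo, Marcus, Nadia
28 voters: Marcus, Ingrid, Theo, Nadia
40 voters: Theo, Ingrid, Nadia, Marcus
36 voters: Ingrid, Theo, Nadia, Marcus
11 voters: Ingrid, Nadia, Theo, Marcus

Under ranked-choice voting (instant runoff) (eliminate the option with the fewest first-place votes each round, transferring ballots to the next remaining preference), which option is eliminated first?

Round 1: Theo 40, Nadia 7, Ingrid 56, Marcus 28. Eliminate Nadia.

Nadia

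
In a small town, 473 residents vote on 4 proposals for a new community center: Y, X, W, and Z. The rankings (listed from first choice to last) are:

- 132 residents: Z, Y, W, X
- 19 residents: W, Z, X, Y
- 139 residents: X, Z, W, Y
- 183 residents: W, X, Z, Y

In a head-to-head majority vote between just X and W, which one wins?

W

Voters preferring X to W: 139; preferring W to X: 334.
W wins the head-to-head.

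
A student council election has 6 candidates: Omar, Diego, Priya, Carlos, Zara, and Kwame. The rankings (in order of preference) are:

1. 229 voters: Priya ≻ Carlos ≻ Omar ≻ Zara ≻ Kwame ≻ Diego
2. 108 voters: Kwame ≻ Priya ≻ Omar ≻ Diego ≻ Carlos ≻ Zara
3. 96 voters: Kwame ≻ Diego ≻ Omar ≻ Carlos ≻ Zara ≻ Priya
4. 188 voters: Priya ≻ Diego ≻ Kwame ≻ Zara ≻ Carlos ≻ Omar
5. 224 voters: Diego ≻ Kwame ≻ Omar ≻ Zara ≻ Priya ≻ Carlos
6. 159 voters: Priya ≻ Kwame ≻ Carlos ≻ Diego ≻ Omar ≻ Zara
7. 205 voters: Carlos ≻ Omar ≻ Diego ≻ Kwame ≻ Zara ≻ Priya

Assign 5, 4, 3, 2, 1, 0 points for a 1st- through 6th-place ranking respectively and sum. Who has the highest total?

Omar: 229·3 + 108·3 + 96·3 + 188·0 + 224·3 + 159·1 + 205·4 = 2950
Diego: 229·0 + 108·2 + 96·4 + 188·4 + 224·5 + 159·2 + 205·3 = 3405
Priya: 229·5 + 108·4 + 96·0 + 188·5 + 224·1 + 159·5 + 205·0 = 3536
Carlos: 229·4 + 108·1 + 96·2 + 188·1 + 224·0 + 159·3 + 205·5 = 2906
Zara: 229·2 + 108·0 + 96·1 + 188·2 + 224·2 + 159·0 + 205·1 = 1583
Kwame: 229·1 + 108·5 + 96·5 + 188·3 + 224·4 + 159·4 + 205·2 = 3755
Kwame has the highest Borda score (3755).

Kwame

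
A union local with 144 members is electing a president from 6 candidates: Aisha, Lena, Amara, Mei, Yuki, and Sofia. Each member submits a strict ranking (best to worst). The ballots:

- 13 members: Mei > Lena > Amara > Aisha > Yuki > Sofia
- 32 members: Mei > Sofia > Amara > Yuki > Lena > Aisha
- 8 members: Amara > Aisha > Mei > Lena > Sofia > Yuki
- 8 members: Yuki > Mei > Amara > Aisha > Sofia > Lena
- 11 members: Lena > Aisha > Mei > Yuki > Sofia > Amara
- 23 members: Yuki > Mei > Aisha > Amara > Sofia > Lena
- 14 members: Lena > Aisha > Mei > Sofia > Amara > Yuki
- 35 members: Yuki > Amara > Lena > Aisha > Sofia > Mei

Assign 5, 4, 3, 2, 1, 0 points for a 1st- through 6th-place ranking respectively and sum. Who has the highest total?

Aisha: 13·2 + 32·0 + 8·4 + 8·2 + 11·4 + 23·3 + 14·4 + 35·2 = 313
Lena: 13·4 + 32·1 + 8·2 + 8·0 + 11·5 + 23·0 + 14·5 + 35·3 = 330
Amara: 13·3 + 32·3 + 8·5 + 8·3 + 11·0 + 23·2 + 14·1 + 35·4 = 399
Mei: 13·5 + 32·5 + 8·3 + 8·4 + 11·3 + 23·4 + 14·3 + 35·0 = 448
Yuki: 13·1 + 32·2 + 8·0 + 8·5 + 11·2 + 23·5 + 14·0 + 35·5 = 429
Sofia: 13·0 + 32·4 + 8·1 + 8·1 + 11·1 + 23·1 + 14·2 + 35·1 = 241
Mei has the highest Borda score (448).

Mei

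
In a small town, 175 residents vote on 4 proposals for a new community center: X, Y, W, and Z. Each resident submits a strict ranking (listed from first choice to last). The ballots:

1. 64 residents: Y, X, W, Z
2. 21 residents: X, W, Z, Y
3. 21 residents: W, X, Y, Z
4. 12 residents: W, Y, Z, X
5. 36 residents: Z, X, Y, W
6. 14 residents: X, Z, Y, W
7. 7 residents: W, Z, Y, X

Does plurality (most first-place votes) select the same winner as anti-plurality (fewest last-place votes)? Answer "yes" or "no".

no

Plurality — first-place votes: X 35, Y 64, W 40, Z 36. Winner: Y.
Anti-plurality — last-place votes: X 19, Y 21, W 50, Z 85. Winner: X.
The two methods disagree.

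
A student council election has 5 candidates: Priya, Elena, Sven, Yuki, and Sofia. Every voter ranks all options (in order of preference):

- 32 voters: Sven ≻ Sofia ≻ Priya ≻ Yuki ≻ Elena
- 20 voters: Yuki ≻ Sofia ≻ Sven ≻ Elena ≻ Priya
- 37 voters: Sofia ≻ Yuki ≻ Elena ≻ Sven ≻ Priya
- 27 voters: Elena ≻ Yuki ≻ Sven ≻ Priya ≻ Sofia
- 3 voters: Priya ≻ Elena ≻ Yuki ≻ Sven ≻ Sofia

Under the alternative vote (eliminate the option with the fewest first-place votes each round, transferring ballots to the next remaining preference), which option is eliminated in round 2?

Round 1: Priya 3, Elena 27, Sven 32, Yuki 20, Sofia 37. Eliminate Priya.
Round 2: Elena 30, Sven 32, Yuki 20, Sofia 37. Eliminate Yuki.

Yuki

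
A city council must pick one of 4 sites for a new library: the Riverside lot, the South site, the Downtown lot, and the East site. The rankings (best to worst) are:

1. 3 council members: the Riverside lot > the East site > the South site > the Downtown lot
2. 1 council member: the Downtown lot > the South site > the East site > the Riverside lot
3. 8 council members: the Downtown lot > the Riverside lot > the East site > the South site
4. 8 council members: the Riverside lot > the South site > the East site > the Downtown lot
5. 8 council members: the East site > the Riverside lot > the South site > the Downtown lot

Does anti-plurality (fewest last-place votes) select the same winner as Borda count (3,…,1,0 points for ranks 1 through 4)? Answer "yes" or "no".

Anti-plurality — last-place votes: the Riverside lot 1, the South site 8, the Downtown lot 19, the East site 0. Winner: the East site.
Borda — scores: the Riverside lot 65, the South site 29, the Downtown lot 27, the East site 47. Winner: the Riverside lot.
The two methods disagree.

no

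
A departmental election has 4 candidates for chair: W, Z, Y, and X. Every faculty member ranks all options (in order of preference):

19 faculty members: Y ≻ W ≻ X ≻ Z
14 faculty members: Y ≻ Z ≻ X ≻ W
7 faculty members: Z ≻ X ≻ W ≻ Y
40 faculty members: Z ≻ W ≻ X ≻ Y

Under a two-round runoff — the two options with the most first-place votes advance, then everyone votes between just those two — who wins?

Z

Round 1 first-place votes: W 0, Z 47, Y 33, X 0.
Z and Y advance.
Runoff: Z is preferred to Y by 47 voters; Y by 33.
Z wins the runoff.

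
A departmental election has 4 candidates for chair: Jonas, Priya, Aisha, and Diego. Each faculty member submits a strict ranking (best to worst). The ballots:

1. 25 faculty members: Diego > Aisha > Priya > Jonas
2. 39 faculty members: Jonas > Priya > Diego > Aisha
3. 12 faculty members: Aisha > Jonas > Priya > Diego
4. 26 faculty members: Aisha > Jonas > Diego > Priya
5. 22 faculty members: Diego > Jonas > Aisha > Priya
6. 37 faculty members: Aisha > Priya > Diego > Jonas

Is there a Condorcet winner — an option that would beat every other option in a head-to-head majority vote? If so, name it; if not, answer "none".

Checking pairwise contests:
Aisha beats Jonas 100–61.
Jonas beats Priya 99–62.
Diego beats Aisha 86–75.
Priya beats Diego 88–73.
Every option loses at least one head-to-head, so there is no Condorcet winner.

none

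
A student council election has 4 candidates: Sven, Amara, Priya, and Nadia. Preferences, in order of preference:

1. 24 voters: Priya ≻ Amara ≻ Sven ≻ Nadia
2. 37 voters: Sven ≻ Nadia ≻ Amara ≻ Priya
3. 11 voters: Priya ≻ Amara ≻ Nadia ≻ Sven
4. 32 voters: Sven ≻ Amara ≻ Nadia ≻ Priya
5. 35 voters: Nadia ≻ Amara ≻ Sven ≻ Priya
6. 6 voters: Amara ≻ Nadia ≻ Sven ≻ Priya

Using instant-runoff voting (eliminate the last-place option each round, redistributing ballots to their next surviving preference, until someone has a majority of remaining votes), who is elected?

Sven

Round 1: Sven 69, Amara 6, Priya 35, Nadia 35. Eliminate Amara.
Round 2: Sven 69, Priya 35, Nadia 41. Eliminate Priya.
Round 3: Sven 93, Nadia 52. Sven has a majority.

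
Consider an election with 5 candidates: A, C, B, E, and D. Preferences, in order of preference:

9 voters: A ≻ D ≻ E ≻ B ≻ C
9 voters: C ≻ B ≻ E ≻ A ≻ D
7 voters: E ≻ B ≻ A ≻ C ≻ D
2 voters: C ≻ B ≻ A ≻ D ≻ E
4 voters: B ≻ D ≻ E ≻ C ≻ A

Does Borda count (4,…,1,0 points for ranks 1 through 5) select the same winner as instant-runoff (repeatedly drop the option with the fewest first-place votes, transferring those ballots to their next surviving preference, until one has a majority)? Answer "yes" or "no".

no

Borda — scores: A 63, C 55, B 79, E 72, D 41. Winner: B.
Instant-runoff — R1 A 9, C 11, B 4, E 7, D 0 (D out); R2 A 9, C 11, B 4, E 7 (B out); R3 A 9, C 11, E 11 (A out); R4 C 11, E 20 (E winner). Winner: E.
The two methods disagree.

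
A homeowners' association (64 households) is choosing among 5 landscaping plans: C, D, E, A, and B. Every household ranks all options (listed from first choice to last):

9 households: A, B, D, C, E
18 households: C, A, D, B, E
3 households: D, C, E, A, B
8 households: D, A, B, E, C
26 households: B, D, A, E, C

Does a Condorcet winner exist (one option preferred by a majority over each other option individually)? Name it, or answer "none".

Checking pairwise contests:
D beats C 46–18.
B beats D 35–29.
D beats E 64–0.
D beats A 37–27.
A beats B 38–26.
Every option loses at least one head-to-head, so there is no Condorcet winner.

none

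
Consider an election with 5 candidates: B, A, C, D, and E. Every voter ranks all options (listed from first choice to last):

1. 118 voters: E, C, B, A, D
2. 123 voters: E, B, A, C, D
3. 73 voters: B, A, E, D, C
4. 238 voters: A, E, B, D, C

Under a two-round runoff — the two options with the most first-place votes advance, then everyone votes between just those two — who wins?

A

Round 1 first-place votes: B 73, A 238, C 0, D 0, E 241.
E and A advance.
Runoff: E is preferred to A by 241 voters; A by 311.
A wins the runoff.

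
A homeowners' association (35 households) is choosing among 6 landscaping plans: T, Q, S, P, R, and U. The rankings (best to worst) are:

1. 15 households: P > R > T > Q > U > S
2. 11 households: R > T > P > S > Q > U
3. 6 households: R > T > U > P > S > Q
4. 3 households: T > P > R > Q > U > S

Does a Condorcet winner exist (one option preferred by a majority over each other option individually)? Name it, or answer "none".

Checking pairwise contests:
R beats T 32–3.
T beats Q 35–0.
T beats S 35–0.
T beats P 20–15.
P beats R 18–17.
T beats U 35–0.
Every option loses at least one head-to-head, so there is no Condorcet winner.

none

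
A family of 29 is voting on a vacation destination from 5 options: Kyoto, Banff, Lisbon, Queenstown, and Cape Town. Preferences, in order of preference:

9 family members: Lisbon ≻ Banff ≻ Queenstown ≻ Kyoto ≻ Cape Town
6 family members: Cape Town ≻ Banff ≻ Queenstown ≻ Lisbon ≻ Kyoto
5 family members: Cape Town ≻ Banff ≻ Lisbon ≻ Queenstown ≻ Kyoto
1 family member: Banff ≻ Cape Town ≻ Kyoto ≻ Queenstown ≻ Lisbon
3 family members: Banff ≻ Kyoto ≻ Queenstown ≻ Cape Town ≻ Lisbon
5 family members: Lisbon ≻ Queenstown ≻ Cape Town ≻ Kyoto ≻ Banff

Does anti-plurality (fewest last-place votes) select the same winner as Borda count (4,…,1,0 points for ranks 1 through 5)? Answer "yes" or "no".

no

Anti-plurality — last-place votes: Kyoto 11, Banff 5, Lisbon 4, Queenstown 0, Cape Town 9. Winner: Queenstown.
Borda — scores: Kyoto 25, Banff 76, Lisbon 72, Queenstown 57, Cape Town 60. Winner: Banff.
The two methods disagree.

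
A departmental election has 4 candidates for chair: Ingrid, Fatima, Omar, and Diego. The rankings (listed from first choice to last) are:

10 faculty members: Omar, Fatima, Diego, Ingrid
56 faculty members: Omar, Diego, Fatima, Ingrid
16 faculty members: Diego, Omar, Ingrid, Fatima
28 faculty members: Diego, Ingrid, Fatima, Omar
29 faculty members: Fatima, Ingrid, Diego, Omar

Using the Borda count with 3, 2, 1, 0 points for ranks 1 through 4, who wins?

Diego

Ingrid: 10·0 + 56·0 + 16·1 + 28·2 + 29·2 = 130
Fatima: 10·2 + 56·1 + 16·0 + 28·1 + 29·3 = 191
Omar: 10·3 + 56·3 + 16·2 + 28·0 + 29·0 = 230
Diego: 10·1 + 56·2 + 16·3 + 28·3 + 29·1 = 283
Diego has the highest Borda score (283).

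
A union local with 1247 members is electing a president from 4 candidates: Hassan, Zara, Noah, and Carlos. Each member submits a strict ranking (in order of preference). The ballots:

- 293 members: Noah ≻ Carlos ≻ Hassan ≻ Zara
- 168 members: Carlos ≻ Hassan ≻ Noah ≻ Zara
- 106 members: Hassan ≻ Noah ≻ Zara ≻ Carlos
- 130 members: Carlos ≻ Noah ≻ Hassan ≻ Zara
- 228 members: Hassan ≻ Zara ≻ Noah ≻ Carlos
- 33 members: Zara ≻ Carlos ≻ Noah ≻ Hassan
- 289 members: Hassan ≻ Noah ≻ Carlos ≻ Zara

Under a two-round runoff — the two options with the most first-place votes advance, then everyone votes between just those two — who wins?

Round 1 first-place votes: Hassan 623, Zara 33, Noah 293, Carlos 298.
Hassan and Carlos advance.
Runoff: Hassan is preferred to Carlos by 623 voters; Carlos by 624.
Carlos wins the runoff.

Carlos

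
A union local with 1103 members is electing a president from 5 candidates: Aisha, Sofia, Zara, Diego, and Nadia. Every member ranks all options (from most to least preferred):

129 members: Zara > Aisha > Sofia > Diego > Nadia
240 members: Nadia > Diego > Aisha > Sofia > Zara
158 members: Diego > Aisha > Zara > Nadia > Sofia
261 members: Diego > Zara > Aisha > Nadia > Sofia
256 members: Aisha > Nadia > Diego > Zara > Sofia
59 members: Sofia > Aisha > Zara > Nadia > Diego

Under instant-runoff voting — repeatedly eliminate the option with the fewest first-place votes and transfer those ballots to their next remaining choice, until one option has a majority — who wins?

Diego

Round 1: Aisha 256, Sofia 59, Zara 129, Diego 419, Nadia 240. Eliminate Sofia.
Round 2: Aisha 315, Zara 129, Diego 419, Nadia 240. Eliminate Zara.
Round 3: Aisha 444, Diego 419, Nadia 240. Eliminate Nadia.
Round 4: Aisha 444, Diego 659. Diego has a majority.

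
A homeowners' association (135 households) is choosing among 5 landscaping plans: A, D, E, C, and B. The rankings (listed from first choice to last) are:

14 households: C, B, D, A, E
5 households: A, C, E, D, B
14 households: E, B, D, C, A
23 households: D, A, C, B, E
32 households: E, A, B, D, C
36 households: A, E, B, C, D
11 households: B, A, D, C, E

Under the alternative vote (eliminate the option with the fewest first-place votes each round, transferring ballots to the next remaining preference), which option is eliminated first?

Round 1: A 41, D 23, E 46, C 14, B 11. Eliminate B.

B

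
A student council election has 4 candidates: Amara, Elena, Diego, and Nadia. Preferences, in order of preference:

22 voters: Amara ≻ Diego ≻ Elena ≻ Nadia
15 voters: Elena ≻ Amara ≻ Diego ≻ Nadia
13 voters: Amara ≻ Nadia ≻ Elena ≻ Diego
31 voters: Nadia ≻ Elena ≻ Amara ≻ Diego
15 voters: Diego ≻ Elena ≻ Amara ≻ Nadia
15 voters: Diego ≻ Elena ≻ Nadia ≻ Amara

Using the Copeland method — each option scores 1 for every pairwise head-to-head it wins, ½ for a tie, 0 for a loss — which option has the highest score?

Amara: beats Diego and Nadia; loses to Elena → score 2.
Elena: beats Amara, Diego, and Nadia → score 3.
Diego: beats Nadia; loses to Amara and Elena → score 1.
Nadia: loses to Amara, Elena, and Diego → score 0.
Elena has the best pairwise record.

Elena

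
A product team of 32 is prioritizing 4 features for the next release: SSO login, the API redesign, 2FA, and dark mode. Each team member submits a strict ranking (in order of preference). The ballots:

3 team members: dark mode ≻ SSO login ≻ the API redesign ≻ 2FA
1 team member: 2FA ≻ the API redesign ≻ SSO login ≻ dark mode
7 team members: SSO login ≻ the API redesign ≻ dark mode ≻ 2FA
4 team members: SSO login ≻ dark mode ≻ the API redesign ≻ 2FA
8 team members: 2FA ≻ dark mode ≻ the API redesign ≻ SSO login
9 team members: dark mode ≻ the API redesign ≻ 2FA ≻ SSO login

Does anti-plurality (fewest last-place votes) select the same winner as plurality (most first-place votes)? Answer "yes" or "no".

Anti-plurality — last-place votes: SSO login 17, the API redesign 0, 2FA 14, dark mode 1. Winner: the API redesign.
Plurality — first-place votes: SSO login 11, the API redesign 0, 2FA 9, dark mode 12. Winner: dark mode.
The two methods disagree.

no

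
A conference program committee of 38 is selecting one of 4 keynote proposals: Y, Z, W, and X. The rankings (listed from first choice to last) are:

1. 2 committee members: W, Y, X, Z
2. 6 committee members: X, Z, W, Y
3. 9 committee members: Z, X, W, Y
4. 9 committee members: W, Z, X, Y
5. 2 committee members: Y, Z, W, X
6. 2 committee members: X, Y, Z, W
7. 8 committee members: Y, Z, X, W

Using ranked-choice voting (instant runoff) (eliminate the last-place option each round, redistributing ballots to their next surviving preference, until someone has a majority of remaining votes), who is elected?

Z

Round 1: Y 10, Z 9, W 11, X 8. Eliminate X.
Round 2: Y 12, Z 15, W 11. Eliminate W.
Round 3: Y 14, Z 24. Z has a majority.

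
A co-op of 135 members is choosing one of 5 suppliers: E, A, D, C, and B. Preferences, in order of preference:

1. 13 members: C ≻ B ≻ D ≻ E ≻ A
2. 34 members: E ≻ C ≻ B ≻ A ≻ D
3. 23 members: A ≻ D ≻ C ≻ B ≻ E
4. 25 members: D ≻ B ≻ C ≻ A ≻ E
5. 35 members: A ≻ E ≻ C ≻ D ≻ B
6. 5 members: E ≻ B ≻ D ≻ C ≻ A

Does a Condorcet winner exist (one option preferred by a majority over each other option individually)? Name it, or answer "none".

Checking pairwise contests:
A beats E 83–52.
C beats A 77–58.
E beats D 74–61.
E beats C 74–61.
E beats B 74–61.
Every option loses at least one head-to-head, so there is no Condorcet winner.

none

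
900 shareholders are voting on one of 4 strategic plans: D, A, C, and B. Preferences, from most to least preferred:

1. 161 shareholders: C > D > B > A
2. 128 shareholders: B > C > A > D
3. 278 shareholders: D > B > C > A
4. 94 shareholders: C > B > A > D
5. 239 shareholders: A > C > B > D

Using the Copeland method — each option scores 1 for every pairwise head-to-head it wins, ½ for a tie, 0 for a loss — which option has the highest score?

C

D: loses to A, C, and B → score 0.
A: beats D; loses to C and B → score 1.
C: beats D, A, and B → score 3.
B: beats D and A; loses to C → score 2.
C has the best pairwise record.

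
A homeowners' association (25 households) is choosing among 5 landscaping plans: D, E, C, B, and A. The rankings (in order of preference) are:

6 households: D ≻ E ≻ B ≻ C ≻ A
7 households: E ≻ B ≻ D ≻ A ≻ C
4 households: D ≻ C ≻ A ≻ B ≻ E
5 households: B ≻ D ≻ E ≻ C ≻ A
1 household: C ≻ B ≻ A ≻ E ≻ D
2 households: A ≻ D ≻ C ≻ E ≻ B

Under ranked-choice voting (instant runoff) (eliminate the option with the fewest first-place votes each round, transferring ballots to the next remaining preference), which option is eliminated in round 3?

Round 1: D 10, E 7, C 1, B 5, A 2. Eliminate C.
Round 2: D 10, E 7, B 6, A 2. Eliminate A.
Round 3: D 12, E 7, B 6. Eliminate B.

B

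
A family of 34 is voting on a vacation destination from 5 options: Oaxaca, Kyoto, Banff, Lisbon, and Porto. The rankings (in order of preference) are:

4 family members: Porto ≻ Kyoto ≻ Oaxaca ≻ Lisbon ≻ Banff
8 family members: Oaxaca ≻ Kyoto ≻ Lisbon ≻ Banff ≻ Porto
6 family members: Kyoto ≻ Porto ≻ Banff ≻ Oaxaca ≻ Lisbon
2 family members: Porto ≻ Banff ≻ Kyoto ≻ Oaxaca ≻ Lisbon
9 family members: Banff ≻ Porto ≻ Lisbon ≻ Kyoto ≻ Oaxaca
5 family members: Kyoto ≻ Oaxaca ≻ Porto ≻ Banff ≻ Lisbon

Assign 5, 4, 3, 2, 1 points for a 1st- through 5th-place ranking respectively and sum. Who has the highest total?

Kyoto

Oaxaca: 4·3 + 8·5 + 6·2 + 2·2 + 9·1 + 5·4 = 97
Kyoto: 4·4 + 8·4 + 6·5 + 2·3 + 9·2 + 5·5 = 127
Banff: 4·1 + 8·2 + 6·3 + 2·4 + 9·5 + 5·2 = 101
Lisbon: 4·2 + 8·3 + 6·1 + 2·1 + 9·3 + 5·1 = 72
Porto: 4·5 + 8·1 + 6·4 + 2·5 + 9·4 + 5·3 = 113
Kyoto has the highest Borda score (127).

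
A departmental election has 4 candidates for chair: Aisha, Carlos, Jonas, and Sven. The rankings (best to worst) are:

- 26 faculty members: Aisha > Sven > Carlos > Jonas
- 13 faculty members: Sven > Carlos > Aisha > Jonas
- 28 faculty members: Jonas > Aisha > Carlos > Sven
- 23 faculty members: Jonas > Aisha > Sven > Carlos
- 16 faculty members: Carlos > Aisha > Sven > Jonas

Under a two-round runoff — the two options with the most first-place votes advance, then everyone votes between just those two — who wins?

Round 1 first-place votes: Aisha 26, Carlos 16, Jonas 51, Sven 13.
Jonas and Aisha advance.
Runoff: Jonas is preferred to Aisha by 51 voters; Aisha by 55.
Aisha wins the runoff.

Aisha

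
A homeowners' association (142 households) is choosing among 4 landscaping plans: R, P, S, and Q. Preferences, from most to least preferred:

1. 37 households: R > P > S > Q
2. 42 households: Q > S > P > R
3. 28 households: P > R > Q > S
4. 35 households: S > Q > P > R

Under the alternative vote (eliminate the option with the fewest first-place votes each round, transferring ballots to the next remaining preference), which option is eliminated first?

P

Round 1: R 37, P 28, S 35, Q 42. Eliminate P.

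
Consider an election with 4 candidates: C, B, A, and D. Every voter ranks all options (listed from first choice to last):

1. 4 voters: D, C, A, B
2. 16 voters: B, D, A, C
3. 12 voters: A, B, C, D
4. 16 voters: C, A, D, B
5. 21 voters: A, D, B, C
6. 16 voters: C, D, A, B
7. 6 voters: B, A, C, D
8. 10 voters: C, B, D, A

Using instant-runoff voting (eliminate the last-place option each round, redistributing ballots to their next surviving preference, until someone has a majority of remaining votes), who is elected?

Round 1: C 42, B 22, A 33, D 4. Eliminate D.
Round 2: C 46, B 22, A 33. Eliminate B.
Round 3: C 46, A 55. A has a majority.

A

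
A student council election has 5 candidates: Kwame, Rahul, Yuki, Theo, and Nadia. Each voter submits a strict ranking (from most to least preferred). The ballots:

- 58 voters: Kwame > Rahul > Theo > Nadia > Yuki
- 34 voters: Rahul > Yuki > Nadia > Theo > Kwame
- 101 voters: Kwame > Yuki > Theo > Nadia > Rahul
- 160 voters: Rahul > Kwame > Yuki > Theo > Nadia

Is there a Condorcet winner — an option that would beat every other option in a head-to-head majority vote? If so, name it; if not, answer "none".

Rahul

Rahul vs Kwame: 194–159 for Rahul.
Rahul vs Yuki: 252–101 for Rahul.
Rahul vs Theo: 252–101 for Rahul.
Rahul vs Nadia: 252–101 for Rahul.
Rahul beats every other option head-to-head.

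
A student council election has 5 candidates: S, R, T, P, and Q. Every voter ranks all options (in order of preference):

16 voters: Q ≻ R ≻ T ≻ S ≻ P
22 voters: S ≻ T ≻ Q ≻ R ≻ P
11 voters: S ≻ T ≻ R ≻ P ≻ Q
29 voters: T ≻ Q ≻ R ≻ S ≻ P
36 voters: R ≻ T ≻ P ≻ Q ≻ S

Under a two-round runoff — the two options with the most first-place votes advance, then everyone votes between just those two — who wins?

R

Round 1 first-place votes: S 33, R 36, T 29, P 0, Q 16.
R and S advance.
Runoff: R is preferred to S by 81 voters; S by 33.
R wins the runoff.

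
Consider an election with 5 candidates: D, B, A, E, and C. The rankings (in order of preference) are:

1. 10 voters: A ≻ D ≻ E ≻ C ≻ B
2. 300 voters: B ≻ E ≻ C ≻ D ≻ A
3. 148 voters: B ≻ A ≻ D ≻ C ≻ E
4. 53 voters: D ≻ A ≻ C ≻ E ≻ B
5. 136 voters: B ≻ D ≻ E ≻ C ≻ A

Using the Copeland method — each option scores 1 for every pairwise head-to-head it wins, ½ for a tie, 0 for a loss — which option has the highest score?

B

D: beats A, E, and C; loses to B → score 3.
B: beats D, A, E, and C → score 4.
A: loses to D, B, E, and C → score 0.
E: beats A and C; loses to D and B → score 2.
C: beats A; loses to D, B, and E → score 1.
B has the best pairwise record.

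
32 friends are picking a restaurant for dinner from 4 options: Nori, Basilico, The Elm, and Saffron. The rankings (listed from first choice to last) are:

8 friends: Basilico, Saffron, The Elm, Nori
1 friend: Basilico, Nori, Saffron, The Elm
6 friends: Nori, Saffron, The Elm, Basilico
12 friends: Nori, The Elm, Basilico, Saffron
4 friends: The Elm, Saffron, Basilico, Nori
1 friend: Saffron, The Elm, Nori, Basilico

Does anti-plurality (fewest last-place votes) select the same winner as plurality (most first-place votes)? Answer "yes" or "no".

Anti-plurality — last-place votes: Nori 12, Basilico 7, The Elm 1, Saffron 12. Winner: The Elm.
Plurality — first-place votes: Nori 18, Basilico 9, The Elm 4, Saffron 1. Winner: Nori.
The two methods disagree.

no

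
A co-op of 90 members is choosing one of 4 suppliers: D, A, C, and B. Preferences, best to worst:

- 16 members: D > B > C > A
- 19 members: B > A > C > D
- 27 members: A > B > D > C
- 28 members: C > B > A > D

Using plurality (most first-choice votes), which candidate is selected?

C

First-place votes: D 16, A 27, C 28, B 19.
C has the most first-place votes.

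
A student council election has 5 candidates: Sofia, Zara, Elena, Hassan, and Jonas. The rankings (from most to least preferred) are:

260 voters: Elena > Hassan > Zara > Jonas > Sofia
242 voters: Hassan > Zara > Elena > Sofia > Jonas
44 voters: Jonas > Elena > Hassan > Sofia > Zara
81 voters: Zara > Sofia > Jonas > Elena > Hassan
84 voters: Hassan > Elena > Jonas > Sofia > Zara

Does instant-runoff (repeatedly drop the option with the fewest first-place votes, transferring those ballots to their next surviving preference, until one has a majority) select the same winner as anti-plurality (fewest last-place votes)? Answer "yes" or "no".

yes

Instant-runoff — R1 Sofia 0, Zara 81, Elena 260, Hassan 326, Jonas 44 (Sofia out); R2 Zara 81, Elena 260, Hassan 326, Jonas 44 (Jonas out); R3 Zara 81, Elena 304, Hassan 326 (Zara out); R4 Elena 385, Hassan 326 (Elena winner). Winner: Elena.
Anti-plurality — last-place votes: Sofia 260, Zara 128, Elena 0, Hassan 81, Jonas 242. Winner: Elena.
The two methods agree.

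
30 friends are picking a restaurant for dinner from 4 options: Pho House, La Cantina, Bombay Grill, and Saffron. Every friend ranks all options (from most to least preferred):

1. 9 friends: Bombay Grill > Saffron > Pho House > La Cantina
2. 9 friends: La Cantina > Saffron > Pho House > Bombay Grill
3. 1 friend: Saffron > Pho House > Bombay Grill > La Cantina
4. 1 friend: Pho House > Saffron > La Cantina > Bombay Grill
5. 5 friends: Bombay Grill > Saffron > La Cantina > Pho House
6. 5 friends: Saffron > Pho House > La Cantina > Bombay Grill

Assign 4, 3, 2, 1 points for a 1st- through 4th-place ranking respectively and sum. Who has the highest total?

Pho House: 9·2 + 9·2 + 1·3 + 1·4 + 5·1 + 5·3 = 63
La Cantina: 9·1 + 9·4 + 1·1 + 1·2 + 5·2 + 5·2 = 68
Bombay Grill: 9·4 + 9·1 + 1·2 + 1·1 + 5·4 + 5·1 = 73
Saffron: 9·3 + 9·3 + 1·4 + 1·3 + 5·3 + 5·4 = 96
Saffron has the highest Borda score (96).

Saffron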